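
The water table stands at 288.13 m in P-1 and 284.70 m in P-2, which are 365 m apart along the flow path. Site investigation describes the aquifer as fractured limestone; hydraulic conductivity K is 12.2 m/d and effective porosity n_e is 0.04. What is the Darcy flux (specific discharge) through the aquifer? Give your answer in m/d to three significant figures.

0.115 m/d

Hydraulic gradient i = (288.13 − 284.70) / 365 = 3.43 / 365 = 0.009397
Specific discharge q = 12.2 × 0.009397 = 0.1146 m/d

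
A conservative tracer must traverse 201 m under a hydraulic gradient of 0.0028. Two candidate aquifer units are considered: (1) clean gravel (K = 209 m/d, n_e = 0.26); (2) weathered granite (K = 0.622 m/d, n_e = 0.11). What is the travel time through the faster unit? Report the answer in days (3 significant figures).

89.3 days

Unit 1 (clean gravel): v = 209×0.0028/0.26 = 2.251 m/d, t = 201/2.251 = 89.30 d
Unit 2 (weathered granite): v = 0.622×0.0028/0.11 = 0.01583 m/d, t = 201/0.01583 = 12700 d
Faster unit: t = 89.3 d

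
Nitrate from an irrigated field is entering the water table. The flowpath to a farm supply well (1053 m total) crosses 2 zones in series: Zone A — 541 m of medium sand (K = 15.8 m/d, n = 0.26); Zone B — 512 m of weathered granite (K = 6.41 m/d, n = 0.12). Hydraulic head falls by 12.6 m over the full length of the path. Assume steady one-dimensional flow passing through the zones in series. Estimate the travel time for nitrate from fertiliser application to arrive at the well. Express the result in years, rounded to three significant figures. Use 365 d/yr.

5.01 years

Continuity: the same q passes through each zone, so ΔH = q·Σ(L_j/K_j) — the zones act as resistances in series.
Σ(L/K) = 541/15.8 + 512/6.41 = 34.24 + 79.88 = 114.1 d
q = ΔH / Σ(L/K) = 12.6 / 114.1 = 0.1104 m/d (same in every zone)
Zone A: v = q/n = 0.1104/0.26 = 0.4247 m/d → t_A = 541/0.4247 = 1274 d
Zone B: v = q/n = 0.1104/0.12 = 0.9201 m/d → t_B = 512/0.9201 = 556.4 d
Total t = 1274 + 556.4 = 1830 d
   = 1830 / 365 = 5.01 yr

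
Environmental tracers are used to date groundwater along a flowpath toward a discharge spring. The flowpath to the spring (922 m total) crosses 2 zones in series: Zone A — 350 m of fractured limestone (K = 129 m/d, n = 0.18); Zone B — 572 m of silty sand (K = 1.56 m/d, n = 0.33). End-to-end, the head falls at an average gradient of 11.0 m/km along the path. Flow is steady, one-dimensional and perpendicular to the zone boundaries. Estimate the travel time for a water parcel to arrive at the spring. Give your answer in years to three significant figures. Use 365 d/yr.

Continuity: the same q passes through each zone, so ΔH = q·Σ(L_j/K_j) — the zones act as resistances in series.
Σ(L/K) = 350/129 + 572/1.56 = 2.713 + 366.7 = 369.4 d
K_eq = L_total / Σ(L/K) = 922 / 369.4 = 2.496 m/d
q = K_eq · i = 2.496 × 0.011 = 0.02746 m/d (same in every zone)
Zone A: v = q/n = 0.02746/0.18 = 0.1525 m/d → t_A = 350/0.1525 = 2295 d
Zone B: v = q/n = 0.02746/0.33 = 0.08320 m/d → t_B = 572/0.08320 = 6875 d
Total t = 2295 + 6875 = 9169 d
   = 9169 / 365 = 25.1 yr

25.1 years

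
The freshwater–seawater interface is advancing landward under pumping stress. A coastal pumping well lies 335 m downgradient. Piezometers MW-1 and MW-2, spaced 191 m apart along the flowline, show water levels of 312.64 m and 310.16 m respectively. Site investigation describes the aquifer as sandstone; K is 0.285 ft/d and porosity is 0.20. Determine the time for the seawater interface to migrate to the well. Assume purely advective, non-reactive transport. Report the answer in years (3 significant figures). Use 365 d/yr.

Hydraulic gradient i = (312.64 − 310.16) / 191 = 2.48 / 191 = 0.01298
K = 0.285 ft/d × 0.3048 = 0.08687 m/d
Darcy flux q = K·i = 0.08687 × 0.01298 = 0.001128 m/d
v = Ki/n = 0.08687·0.01298/0.20 = 0.005640 m/d
t = L / v = 335 / 0.005640 = 59400 d
   = 59400 / 365 = 163 yr

163 years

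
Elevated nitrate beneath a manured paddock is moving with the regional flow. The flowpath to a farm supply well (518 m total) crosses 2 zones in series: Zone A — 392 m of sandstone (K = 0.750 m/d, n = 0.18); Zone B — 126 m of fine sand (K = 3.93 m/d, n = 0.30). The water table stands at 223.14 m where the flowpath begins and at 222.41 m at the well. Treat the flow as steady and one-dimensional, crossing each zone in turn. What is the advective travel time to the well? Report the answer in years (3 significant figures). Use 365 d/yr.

Total head drop ΔH = 223.14 − 222.41 = 0.73 m
Continuity: the same q passes through each zone, so ΔH = q·Σ(L_j/K_j) — the zones act as resistances in series.
Σ(L/K) = 392/0.750 + 126/3.93 = 522.7 + 32.06 = 554.7 d
q = ΔH / Σ(L/K) = 0.73 / 554.7 = 0.001316 m/d (same in every zone)
Zone A: v = q/n = 0.001316/0.18 = 0.007311 m/d → t_A = 392/0.007311 = 53620 d
Zone B: v = q/n = 0.001316/0.30 = 0.004387 m/d → t_B = 126/0.004387 = 28720 d
Total t = 53620 + 28720 = 82340 d
   = 82340 / 365 = 226 yr

226 years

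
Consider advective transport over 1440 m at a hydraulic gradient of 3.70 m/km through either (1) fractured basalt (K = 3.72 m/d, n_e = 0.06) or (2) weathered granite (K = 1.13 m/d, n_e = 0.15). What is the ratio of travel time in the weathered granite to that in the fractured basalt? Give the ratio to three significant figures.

8.23

Unit 1 (fractured basalt): v = 3.72×0.0037/0.06 = 0.2294 m/d, t = 1440/0.2294 = 6277 d
Unit 2 (weathered granite): v = 1.13×0.0037/0.15 = 0.02787 m/d, t = 1440/0.02787 = 51660 d
t(weathered granite) / t(fractured basalt) = 51660/6277 = 8.23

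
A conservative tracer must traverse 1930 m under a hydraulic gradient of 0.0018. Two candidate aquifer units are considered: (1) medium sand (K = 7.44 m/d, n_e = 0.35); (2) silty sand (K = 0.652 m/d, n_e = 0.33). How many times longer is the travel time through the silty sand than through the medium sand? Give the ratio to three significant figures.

Unit 1 (medium sand): v = 7.44×0.0018/0.35 = 0.03826 m/d, t = 1930/0.03826 = 50440 d
Unit 2 (silty sand): v = 0.652×0.0018/0.33 = 0.003556 m/d, t = 1930/0.003556 = 542700 d
t(silty sand) / t(medium sand) = 542700/50440 = 10.8

10.8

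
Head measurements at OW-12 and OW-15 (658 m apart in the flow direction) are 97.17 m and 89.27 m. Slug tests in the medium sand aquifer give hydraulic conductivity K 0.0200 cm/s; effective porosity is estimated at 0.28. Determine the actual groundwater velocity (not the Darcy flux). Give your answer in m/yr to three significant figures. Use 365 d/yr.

Hydraulic gradient i = (97.17 − 89.27) / 658 = 7.90 / 658 = 0.01201
K = 0.0200 cm/s × 864 = 17.28 m/d
Specific discharge q = 17.28 × 0.01201 = 0.2075 m/d
v_s = q/n_e = 0.2075/0.28 = 0.7409 m/d
   = 0.7409 × 365 = 270 m/yr

270 m/yr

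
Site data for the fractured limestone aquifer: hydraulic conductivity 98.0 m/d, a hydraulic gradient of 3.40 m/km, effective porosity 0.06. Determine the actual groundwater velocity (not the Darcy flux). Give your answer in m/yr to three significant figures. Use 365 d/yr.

2030 m/yr

q = Ki = 98.0 × 0.0034 = 0.3332 m/d
Average linear velocity = 0.3332 / 0.06 = 5.553 m/d
   = 5.553 × 365 = 2030 m/yr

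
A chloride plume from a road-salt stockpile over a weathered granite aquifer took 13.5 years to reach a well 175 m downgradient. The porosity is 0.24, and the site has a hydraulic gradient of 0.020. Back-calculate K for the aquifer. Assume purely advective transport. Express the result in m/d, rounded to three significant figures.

t = 13.5 years = 4928 d
v = L / t = 175 / 4928 = 0.03551 m/d
K = v · n / i = 0.03551 × 0.24 / 0.020 = 0.426 m/d

0.426 m/d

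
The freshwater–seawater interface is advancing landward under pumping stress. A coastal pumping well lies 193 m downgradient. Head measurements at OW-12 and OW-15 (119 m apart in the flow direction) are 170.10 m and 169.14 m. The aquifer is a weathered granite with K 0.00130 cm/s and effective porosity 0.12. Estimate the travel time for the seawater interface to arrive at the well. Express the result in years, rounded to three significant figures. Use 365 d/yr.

7.00 years

Hydraulic gradient i = (170.10 − 169.14) / 119 = 0.96 / 119 = 0.008067
K = 0.00130 cm/s × 864 = 1.123 m/d
q = Ki = 1.123 × 0.008067 = 0.009061 m/d
v_s = q/n_e = 0.009061/0.12 = 0.07551 m/d
t = L / v = 193 / 0.07551 = 2556 d
   = 2556 / 365 = 7.00 yr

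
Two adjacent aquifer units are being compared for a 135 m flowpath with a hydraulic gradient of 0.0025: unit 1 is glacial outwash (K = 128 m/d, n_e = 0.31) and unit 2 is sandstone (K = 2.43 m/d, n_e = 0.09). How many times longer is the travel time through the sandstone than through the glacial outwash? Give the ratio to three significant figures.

Unit 1 (glacial outwash): v = 128×0.0025/0.31 = 1.032 m/d, t = 135/1.032 = 130.8 d
Unit 2 (sandstone): v = 2.43×0.0025/0.09 = 0.06750 m/d, t = 135/0.06750 = 2000 d
t(sandstone) / t(glacial outwash) = 2000/130.8 = 15.3

15.3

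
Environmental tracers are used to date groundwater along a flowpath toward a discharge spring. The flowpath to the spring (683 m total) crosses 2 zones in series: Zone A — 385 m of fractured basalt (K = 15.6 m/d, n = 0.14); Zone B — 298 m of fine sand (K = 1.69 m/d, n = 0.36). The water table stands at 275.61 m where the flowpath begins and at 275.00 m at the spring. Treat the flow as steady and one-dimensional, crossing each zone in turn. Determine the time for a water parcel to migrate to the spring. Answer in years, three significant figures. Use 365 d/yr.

Total head drop ΔH = 275.61 − 275.00 = 0.61 m
Steady 1-D flow in series ⇒ the Darcy flux q is identical in every zone and the zone head losses add (resistances L/K in series).
Σ(L/K) = 385/15.6 + 298/1.69 = 24.68 + 176.3 = 201.0 d
q = ΔH / Σ(L/K) = 0.61 / 201.0 = 0.003035 m/d (same in every zone)
Zone A: v = q/n = 0.003035/0.14 = 0.02168 m/d → t_A = 385/0.02168 = 17760 d
Zone B: v = q/n = 0.003035/0.36 = 0.008430 m/d → t_B = 298/0.008430 = 35350 d
Total t = 17760 + 35350 = 53110 d
   = 53110 / 365 = 146 yr

146 years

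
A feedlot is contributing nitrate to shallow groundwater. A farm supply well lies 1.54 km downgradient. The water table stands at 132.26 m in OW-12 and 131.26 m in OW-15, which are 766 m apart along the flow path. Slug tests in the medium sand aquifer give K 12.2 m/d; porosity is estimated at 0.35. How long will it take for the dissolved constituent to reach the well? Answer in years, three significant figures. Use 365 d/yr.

92.7 years

Hydraulic gradient i = (132.26 − 131.26) / 766 = 1.00 / 766 = 0.001305
q = Ki = 12.2 × 0.001305 = 0.01593 m/d
Average linear velocity = 0.01593 / 0.35 = 0.04551 m/d
L = 1.54 km = 1540 m
t = L / v = 1540 / 0.04551 = 33840 d
   = 33840 / 365 = 92.7 yr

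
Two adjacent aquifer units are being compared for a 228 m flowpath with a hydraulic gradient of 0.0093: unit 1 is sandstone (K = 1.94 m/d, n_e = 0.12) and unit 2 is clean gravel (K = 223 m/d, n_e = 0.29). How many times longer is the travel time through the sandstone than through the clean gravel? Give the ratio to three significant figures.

Unit 1 (sandstone): v = 1.94×0.0093/0.12 = 0.1503 m/d, t = 228/0.1503 = 1516 d
Unit 2 (clean gravel): v = 223×0.0093/0.29 = 7.151 m/d, t = 228/7.151 = 31.88 d
t(sandstone) / t(clean gravel) = 1516/31.88 = 47.6

47.6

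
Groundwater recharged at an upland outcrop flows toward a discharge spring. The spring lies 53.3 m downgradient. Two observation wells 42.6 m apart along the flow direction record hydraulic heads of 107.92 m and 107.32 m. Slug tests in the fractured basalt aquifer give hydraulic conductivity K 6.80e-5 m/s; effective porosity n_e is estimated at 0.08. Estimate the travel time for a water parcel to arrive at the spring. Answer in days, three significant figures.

51.5 days

Hydraulic gradient i = (107.92 − 107.32) / 42.6 = 0.60 / 42.6 = 0.01408
K = 6.80e-5 m/s × 86400 s/d = 5.875 m/d
q = Ki = 5.875 × 0.01408 = 0.08275 m/d
Average linear velocity = 0.08275 / 0.08 = 1.034 m/d
t = L / v = 53.3 / 1.034 = 51.53 d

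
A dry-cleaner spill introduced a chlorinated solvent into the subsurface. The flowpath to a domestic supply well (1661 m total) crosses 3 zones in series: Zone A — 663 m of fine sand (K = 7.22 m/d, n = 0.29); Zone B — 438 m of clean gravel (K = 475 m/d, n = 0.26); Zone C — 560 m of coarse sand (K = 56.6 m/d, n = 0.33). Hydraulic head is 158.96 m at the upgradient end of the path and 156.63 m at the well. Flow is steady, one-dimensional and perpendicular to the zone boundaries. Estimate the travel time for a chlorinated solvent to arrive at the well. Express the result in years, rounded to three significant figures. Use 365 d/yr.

59.3 years

Total head drop ΔH = 158.96 − 156.63 = 2.33 m
Continuity: the same q passes through each zone, so ΔH = q·Σ(L_j/K_j) — the zones act as resistances in series.
Σ(L/K) = 663/7.22 + 438/475 + 560/56.6 = 91.83 + 0.9221 + 9.894 = 102.6 d
q = ΔH / Σ(L/K) = 2.33 / 102.6 = 0.02270 m/d (same in every zone)
Zone A: v = q/n = 0.02270/0.29 = 0.07827 m/d → t_A = 663/0.07827 = 8470 d
Zone B: v = q/n = 0.02270/0.26 = 0.08731 m/d → t_B = 438/0.08731 = 5017 d
Zone C: v = q/n = 0.02270/0.33 = 0.06879 m/d → t_C = 560/0.06879 = 8141 d
Total t = 8470 + 5017 + 8141 = 21630 d
   = 21630 / 365 = 59.3 yr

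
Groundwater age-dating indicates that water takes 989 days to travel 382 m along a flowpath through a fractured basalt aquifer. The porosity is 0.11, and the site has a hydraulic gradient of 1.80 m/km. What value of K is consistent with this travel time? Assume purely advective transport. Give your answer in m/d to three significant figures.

v = L / t = 382 / 989 = 0.3862 m/d
K = v · n / i = 0.3862 × 0.11 / 0.0018 = 23.6 m/d

23.6 m/d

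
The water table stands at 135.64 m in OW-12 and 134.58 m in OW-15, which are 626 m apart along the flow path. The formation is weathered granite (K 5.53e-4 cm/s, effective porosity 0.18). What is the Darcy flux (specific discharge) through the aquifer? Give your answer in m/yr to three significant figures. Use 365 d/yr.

Hydraulic gradient i = (135.64 − 134.58) / 626 = 1.06 / 626 = 0.001693
K = 5.53e-4 cm/s × 864 = 0.4778 m/d
q = Ki = 0.4778 × 0.001693 = 8.090e-4 m/d
   = 8.090e-4 × 365 = 0.295 m/yr

0.295 m/yr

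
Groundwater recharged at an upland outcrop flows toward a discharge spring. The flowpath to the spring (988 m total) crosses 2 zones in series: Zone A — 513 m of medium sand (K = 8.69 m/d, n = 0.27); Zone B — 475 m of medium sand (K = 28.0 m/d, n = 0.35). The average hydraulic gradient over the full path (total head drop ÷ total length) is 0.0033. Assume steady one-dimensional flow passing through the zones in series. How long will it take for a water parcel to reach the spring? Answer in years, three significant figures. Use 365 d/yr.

19.5 years

For zones in series the flux q is common to all zones; the equivalent conductivity is the harmonic (thickness-weighted) mean, K_eq = L_total / Σ(L_j/K_j).
Σ(L/K) = 513/8.69 + 475/28.0 = 59.03 + 16.96 = 76.00 d
K_eq = L_total / Σ(L/K) = 988 / 76.00 = 13.00 m/d
q = K_eq · i = 13.00 × 0.0033 = 0.04290 m/d (same in every zone)
Zone A: v = q/n = 0.04290/0.27 = 0.1589 m/d → t_A = 513/0.1589 = 3229 d
Zone B: v = q/n = 0.04290/0.35 = 0.1226 m/d → t_B = 475/0.1226 = 3875 d
Total t = 3229 + 3875 = 7104 d
   = 7104 / 365 = 19.5 yr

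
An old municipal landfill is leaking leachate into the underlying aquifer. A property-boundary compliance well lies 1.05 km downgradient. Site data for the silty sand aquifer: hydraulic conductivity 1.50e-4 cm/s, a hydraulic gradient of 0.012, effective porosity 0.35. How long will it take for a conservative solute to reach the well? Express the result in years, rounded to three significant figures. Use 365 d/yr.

K = 1.50e-4 cm/s × 864 = 0.1296 m/d
q = Ki = 0.1296 × 0.012 = 0.001555 m/d
v_s = q/n_e = 0.001555/0.35 = 0.004443 m/d
L = 1.05 km = 1050 m
t = L / v = 1050 / 0.004443 = 236300 d
   = 236300 / 365 = 647 yr

647 years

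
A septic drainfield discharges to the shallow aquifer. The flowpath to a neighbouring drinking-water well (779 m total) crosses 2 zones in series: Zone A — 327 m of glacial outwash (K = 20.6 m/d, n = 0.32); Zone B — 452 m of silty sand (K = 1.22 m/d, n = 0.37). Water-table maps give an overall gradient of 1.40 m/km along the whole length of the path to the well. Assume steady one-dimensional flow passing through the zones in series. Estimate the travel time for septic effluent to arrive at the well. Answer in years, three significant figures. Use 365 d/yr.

264 years

Steady 1-D flow in series ⇒ the Darcy flux q is identical in every zone and the zone head losses add (resistances L/K in series).
Σ(L/K) = 327/20.6 + 452/1.22 = 15.87 + 370.5 = 386.4 d
K_eq = L_total / Σ(L/K) = 779 / 386.4 = 2.016 m/d
q = K_eq · i = 2.016 × 0.0014 = 0.002823 m/d (same in every zone)
Zone A: v = q/n = 0.002823/0.32 = 0.008821 m/d → t_A = 327/0.008821 = 37070 d
Zone B: v = q/n = 0.002823/0.37 = 0.007629 m/d → t_B = 452/0.007629 = 59250 d
Total t = 37070 + 59250 = 96320 d
   = 96320 / 365 = 264 yr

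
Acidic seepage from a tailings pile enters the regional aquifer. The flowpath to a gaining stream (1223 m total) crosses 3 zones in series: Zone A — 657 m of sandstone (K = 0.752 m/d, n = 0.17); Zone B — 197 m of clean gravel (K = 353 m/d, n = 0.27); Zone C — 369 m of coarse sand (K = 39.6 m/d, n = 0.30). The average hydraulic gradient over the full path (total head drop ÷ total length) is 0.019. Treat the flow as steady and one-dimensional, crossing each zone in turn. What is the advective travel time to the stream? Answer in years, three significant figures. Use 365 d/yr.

Continuity: the same q passes through each zone, so ΔH = q·Σ(L_j/K_j) — the zones act as resistances in series.
Σ(L/K) = 657/0.752 + 197/353 + 369/39.6 = 873.7 + 0.5581 + 9.318 = 883.5 d
K_eq = L_total / Σ(L/K) = 1223 / 883.5 = 1.384 m/d
q = K_eq · i = 1.384 × 0.019 = 0.02630 m/d (same in every zone)
Zone A: v = q/n = 0.02630/0.17 = 0.1547 m/d → t_A = 657/0.1547 = 4247 d
Zone B: v = q/n = 0.02630/0.27 = 0.09741 m/d → t_B = 197/0.09741 = 2022 d
Zone C: v = q/n = 0.02630/0.30 = 0.08767 m/d → t_C = 369/0.08767 = 4209 d
Total t = 4247 + 2022 + 4209 = 10480 d
   = 10480 / 365 = 28.7 yr

28.7 years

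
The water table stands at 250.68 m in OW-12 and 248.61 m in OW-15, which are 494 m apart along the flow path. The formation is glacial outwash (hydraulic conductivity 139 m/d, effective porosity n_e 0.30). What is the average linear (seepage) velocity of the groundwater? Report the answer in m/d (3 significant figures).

1.94 m/d

Hydraulic gradient i = (250.68 − 248.61) / 494 = 2.07 / 494 = 0.004190
Darcy flux q = K·i = 139 × 0.004190 = 0.5824 m/d
v_s = q/n_e = 0.5824/0.30 = 1.941 m/d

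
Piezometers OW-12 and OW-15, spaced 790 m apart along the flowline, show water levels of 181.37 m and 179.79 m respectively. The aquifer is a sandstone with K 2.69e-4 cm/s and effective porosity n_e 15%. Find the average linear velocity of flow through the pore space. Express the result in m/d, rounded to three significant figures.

Hydraulic gradient i = (181.37 − 179.79) / 790 = 1.58 / 790 = 0.002000
K = 2.69e-4 cm/s × 864 = 0.2324 m/d
Specific discharge q = 0.2324 × 0.002000 = 4.648e-4 m/d
v = Ki/n = 0.2324·0.002000/0.15 = 0.003099 m/d

0.00310 m/d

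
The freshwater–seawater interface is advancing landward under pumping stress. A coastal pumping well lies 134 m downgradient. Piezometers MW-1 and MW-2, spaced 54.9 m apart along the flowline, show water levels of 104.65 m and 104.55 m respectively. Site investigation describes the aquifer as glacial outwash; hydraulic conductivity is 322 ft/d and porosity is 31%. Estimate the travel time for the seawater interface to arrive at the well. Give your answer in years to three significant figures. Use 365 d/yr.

0.637 years

Hydraulic gradient i = (104.65 − 104.55) / 54.9 = 0.10 / 54.9 = 0.001821
K = 322 ft/d × 0.3048 = 98.15 m/d
Specific discharge q = 98.15 × 0.001821 = 0.1788 m/d
v_s = q/n_e = 0.1788/0.31 = 0.5767 m/d
t = L / v = 134 / 0.5767 = 232.4 d
   = 232.4 / 365 = 0.637 yr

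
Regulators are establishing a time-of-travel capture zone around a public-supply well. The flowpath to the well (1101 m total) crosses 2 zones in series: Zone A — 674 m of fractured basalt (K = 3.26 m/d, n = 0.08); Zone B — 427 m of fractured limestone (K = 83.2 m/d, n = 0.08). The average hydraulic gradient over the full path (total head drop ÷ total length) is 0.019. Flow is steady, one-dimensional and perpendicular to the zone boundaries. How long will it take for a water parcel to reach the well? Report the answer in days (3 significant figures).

892 days

For zones in series the flux q is common to all zones; the equivalent conductivity is the harmonic (thickness-weighted) mean, K_eq = L_total / Σ(L_j/K_j).
Σ(L/K) = 674/3.26 + 427/83.2 = 206.7 + 5.132 = 211.9 d
K_eq = L_total / Σ(L/K) = 1101 / 211.9 = 5.196 m/d
q = K_eq · i = 5.196 × 0.019 = 0.09873 m/d (same in every zone)
Zone A: v = q/n = 0.09873/0.08 = 1.234 m/d → t_A = 674/1.234 = 546.1 d
Zone B: v = q/n = 0.09873/0.08 = 1.234 m/d → t_B = 427/1.234 = 346.0 d
Total t = 546.1 + 346.0 = 892.1 d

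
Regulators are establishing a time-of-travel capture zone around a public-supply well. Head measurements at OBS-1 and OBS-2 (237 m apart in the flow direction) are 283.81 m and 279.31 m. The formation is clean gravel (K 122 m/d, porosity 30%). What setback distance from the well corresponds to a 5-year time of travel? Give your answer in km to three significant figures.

14.1 km

Hydraulic gradient i = (283.81 − 279.31) / 237 = 4.50 / 237 = 0.01899
Specific discharge q = 122 × 0.01899 = 2.316 m/d
v_s = q/n_e = 2.316/0.30 = 7.722 m/d
T = 5 yr × 365 = 1825 d
L = v × T = 7.722 × 1825 = 14090 m
   = 14.1 km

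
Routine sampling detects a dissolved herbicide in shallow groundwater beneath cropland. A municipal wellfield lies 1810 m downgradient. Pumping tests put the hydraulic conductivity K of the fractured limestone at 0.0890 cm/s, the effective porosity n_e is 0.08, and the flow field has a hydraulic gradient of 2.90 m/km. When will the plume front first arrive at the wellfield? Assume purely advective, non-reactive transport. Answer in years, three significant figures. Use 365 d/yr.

1.78 years

K = 0.0890 cm/s × 864 = 76.90 m/d
Specific discharge q = 76.90 × 0.0029 = 0.2230 m/d
v_s = q/n_e = 0.2230/0.08 = 2.787 m/d
t = L / v = 1810 / 2.787 = 649.3 d
   = 649.3 / 365 = 1.78 yr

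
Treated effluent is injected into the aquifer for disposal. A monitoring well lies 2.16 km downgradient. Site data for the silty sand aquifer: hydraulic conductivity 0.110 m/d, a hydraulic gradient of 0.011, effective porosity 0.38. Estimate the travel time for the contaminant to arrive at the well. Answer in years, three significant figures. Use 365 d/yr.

1860 years

Specific discharge q = 0.110 × 0.011 = 0.001210 m/d
Seepage velocity v = q / n = 0.001210 / 0.38 = 0.003184 m/d
L = 2.16 km = 2160 m
t = L / v = 2160 / 0.003184 = 678300 d
   = 678300 / 365 = 1860 yr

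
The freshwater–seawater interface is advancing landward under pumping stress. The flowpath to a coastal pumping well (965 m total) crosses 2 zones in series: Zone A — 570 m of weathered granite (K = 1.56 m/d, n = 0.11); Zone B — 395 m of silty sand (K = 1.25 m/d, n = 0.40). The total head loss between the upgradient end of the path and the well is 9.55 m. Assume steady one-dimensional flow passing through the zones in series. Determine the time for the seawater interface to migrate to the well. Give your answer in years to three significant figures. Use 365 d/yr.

Continuity: the same q passes through each zone, so ΔH = q·Σ(L_j/K_j) — the zones act as resistances in series.
Σ(L/K) = 570/1.56 + 395/1.25 = 365.4 + 316.0 = 681.4 d
q = ΔH / Σ(L/K) = 9.55 / 681.4 = 0.01402 m/d (same in every zone)
Zone A: v = q/n = 0.01402/0.11 = 0.1274 m/d → t_A = 570/0.1274 = 4474 d
Zone B: v = q/n = 0.01402/0.40 = 0.03504 m/d → t_B = 395/0.03504 = 11270 d
Total t = 4474 + 11270 = 15750 d
   = 15750 / 365 = 43.1 yr

43.1 years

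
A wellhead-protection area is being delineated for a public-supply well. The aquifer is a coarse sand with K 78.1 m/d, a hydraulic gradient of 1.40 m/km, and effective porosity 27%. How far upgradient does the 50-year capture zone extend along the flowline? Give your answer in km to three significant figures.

7.39 km

Specific discharge q = 78.1 × 0.0014 = 0.1093 m/d
v = Ki/n = 78.1·0.0014/0.27 = 0.4050 m/d
T = 50 yr × 365 = 18250 d
L = v × T = 0.4050 × 18250 = 7391 m
   = 7.39 km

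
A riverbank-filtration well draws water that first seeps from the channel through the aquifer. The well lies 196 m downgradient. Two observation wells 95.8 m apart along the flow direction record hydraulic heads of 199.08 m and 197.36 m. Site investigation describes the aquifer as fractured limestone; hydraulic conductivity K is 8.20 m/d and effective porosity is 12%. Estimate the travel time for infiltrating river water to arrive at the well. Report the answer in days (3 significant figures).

160 days

Hydraulic gradient i = (199.08 − 197.36) / 95.8 = 1.72 / 95.8 = 0.01795
Darcy flux q = K·i = 8.20 × 0.01795 = 0.1472 m/d
v_s = q/n_e = 0.1472/0.12 = 1.227 m/d
t = L / v = 196 / 1.227 = 159.8 d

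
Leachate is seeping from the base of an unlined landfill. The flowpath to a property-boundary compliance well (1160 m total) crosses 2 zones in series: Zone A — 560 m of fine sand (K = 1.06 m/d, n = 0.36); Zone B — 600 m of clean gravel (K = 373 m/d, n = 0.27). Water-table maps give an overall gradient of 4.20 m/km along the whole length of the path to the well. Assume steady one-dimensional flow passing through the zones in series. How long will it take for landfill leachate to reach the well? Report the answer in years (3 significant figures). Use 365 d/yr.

108 years

Steady 1-D flow in series ⇒ the Darcy flux q is identical in every zone and the zone head losses add (resistances L/K in series).
Σ(L/K) = 560/1.06 + 600/373 = 528.3 + 1.609 = 529.9 d
K_eq = L_total / Σ(L/K) = 1160 / 529.9 = 2.189 m/d
q = K_eq · i = 2.189 × 0.0042 = 0.009194 m/d (same in every zone)
Zone A: v = q/n = 0.009194/0.36 = 0.02554 m/d → t_A = 560/0.02554 = 21930 d
Zone B: v = q/n = 0.009194/0.27 = 0.03405 m/d → t_B = 600/0.03405 = 17620 d
Total t = 21930 + 17620 = 39550 d
   = 39550 / 365 = 108 yr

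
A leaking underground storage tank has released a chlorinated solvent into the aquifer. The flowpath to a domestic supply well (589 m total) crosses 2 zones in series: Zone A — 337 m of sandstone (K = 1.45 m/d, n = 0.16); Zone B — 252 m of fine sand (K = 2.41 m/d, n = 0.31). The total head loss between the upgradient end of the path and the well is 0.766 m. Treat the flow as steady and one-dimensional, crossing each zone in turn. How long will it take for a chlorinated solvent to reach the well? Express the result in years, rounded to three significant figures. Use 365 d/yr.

159 years

Steady 1-D flow in series ⇒ the Darcy flux q is identical in every zone and the zone head losses add (resistances L/K in series).
Σ(L/K) = 337/1.45 + 252/2.41 = 232.4 + 104.6 = 337.0 d
q = ΔH / Σ(L/K) = 0.766 / 337.0 = 0.002273 m/d (same in every zone)
Zone A: v = q/n = 0.002273/0.16 = 0.01421 m/d → t_A = 337/0.01421 = 23720 d
Zone B: v = q/n = 0.002273/0.31 = 0.007333 m/d → t_B = 252/0.007333 = 34370 d
Total t = 23720 + 34370 = 58090 d
   = 58090 / 365 = 159 yr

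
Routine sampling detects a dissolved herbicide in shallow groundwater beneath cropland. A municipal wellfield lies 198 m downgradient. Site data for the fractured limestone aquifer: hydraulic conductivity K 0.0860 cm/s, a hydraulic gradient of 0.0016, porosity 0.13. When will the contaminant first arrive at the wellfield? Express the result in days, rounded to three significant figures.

K = 0.0860 cm/s × 864 = 74.30 m/d
Darcy flux q = K·i = 74.30 × 0.0016 = 0.1189 m/d
v_s = q/n_e = 0.1189/0.13 = 0.9145 m/d
t = L / v = 198 / 0.9145 = 216.5 d

217 days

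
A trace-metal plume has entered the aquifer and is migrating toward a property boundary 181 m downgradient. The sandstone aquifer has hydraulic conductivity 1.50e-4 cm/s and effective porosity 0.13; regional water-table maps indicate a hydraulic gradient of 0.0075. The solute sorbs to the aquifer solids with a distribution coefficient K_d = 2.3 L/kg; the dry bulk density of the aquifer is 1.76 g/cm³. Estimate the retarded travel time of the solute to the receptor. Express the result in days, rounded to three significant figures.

778000 days

K = 1.50e-4 cm/s × 864 = 0.1296 m/d
Specific discharge q = 0.1296 × 0.0075 = 9.720e-4 m/d
v_s = q/n_e = 9.720e-4/0.13 = 0.007477 m/d
Retardation R = 1 + ρ_b·K_d/n = 1 + 1.76×2.3/0.13 = 32.14
Contaminant velocity v_c = v/R = 0.007477/32.14 = 2.326e-4 m/d
t = L/v_c = 181/2.326e-4 = 778000 d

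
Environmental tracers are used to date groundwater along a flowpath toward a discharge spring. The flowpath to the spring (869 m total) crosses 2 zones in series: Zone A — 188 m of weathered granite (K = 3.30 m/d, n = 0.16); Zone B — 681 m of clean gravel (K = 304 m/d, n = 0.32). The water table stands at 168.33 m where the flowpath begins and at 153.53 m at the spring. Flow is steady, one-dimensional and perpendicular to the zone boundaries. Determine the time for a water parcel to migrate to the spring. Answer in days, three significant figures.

992 days

Total head drop ΔH = 168.33 − 153.53 = 14.80 m
Continuity: the same q passes through each zone, so ΔH = q·Σ(L_j/K_j) — the zones act as resistances in series.
Σ(L/K) = 188/3.30 + 681/304 = 56.97 + 2.240 = 59.21 d
q = ΔH / Σ(L/K) = 14.80 / 59.21 = 0.2500 m/d (same in every zone)
Zone A: v = q/n = 0.2500/0.16 = 1.562 m/d → t_A = 188/1.562 = 120.3 d
Zone B: v = q/n = 0.2500/0.32 = 0.7811 m/d → t_B = 681/0.7811 = 871.8 d
Total t = 120.3 + 871.8 = 992.2 d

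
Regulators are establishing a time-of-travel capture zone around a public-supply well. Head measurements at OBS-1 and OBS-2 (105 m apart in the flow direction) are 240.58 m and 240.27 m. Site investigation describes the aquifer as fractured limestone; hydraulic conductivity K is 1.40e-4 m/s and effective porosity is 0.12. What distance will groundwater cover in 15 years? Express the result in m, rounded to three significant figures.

1630 m

Hydraulic gradient i = (240.58 − 240.27) / 105 = 0.31 / 105 = 0.002952
K = 1.40e-4 m/s × 86400 s/d = 12.10 m/d
Darcy flux q = K·i = 12.10 × 0.002952 = 0.03571 m/d
Average linear velocity = 0.03571 / 0.12 = 0.2976 m/d
T = 15 yr × 365 = 5475 d
L = v × T = 0.2976 × 5475 = 1629 m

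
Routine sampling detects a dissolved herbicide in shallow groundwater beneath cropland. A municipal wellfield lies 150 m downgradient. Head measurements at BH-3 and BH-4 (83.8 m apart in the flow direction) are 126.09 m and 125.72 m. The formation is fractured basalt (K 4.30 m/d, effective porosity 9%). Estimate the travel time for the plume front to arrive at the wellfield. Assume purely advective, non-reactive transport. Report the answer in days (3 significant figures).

711 days

Hydraulic gradient i = (126.09 − 125.72) / 83.8 = 0.37 / 83.8 = 0.004415
q = Ki = 4.30 × 0.004415 = 0.01899 m/d
v_s = q/n_e = 0.01899/0.09 = 0.2110 m/d
t = L / v = 150 / 0.2110 = 711.1 d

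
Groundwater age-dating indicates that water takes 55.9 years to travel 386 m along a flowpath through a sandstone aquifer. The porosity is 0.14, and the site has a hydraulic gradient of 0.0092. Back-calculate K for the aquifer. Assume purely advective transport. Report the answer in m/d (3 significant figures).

t = 55.9 years = 20400 d
v = L / t = 386 / 20400 = 0.01892 m/d
K = v · n / i = 0.01892 × 0.14 / 0.0092 = 0.288 m/d

0.288 m/d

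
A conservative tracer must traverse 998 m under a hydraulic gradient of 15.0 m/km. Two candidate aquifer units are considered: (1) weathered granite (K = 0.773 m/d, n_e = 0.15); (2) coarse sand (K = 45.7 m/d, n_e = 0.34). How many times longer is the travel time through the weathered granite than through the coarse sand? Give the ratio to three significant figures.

Unit 1 (weathered granite): v = 0.773×0.015/0.15 = 0.07730 m/d, t = 998/0.07730 = 12910 d
Unit 2 (coarse sand): v = 45.7×0.015/0.34 = 2.016 m/d, t = 998/2.016 = 495.0 d
t(weathered granite) / t(coarse sand) = 12910/495.0 = 26.1

26.1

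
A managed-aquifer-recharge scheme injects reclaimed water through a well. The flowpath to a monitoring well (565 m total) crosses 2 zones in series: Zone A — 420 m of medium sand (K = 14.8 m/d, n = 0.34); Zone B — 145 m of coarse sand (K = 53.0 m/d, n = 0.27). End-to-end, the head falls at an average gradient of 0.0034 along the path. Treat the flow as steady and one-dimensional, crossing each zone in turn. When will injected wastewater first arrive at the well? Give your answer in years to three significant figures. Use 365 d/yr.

8.07 years

Steady 1-D flow in series ⇒ the Darcy flux q is identical in every zone and the zone head losses add (resistances L/K in series).
Σ(L/K) = 420/14.8 + 145/53.0 = 28.38 + 2.736 = 31.11 d
K_eq = L_total / Σ(L/K) = 565 / 31.11 = 18.16 m/d
q = K_eq · i = 18.16 × 0.0034 = 0.06174 m/d (same in every zone)
Zone A: v = q/n = 0.06174/0.34 = 0.1816 m/d → t_A = 420/0.1816 = 2313 d
Zone B: v = q/n = 0.06174/0.27 = 0.2287 m/d → t_B = 145/0.2287 = 634.1 d
Total t = 2313 + 634.1 = 2947 d
   = 2947 / 365 = 8.07 yr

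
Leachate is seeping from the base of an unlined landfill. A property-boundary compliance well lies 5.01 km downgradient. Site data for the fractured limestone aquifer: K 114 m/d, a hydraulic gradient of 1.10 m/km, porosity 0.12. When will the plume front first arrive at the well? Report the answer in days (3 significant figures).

Darcy flux q = K·i = 114 × 0.0011 = 0.1254 m/d
v_s = q/n_e = 0.1254/0.12 = 1.045 m/d
L = 5.01 km = 5010 m
t = L / v = 5010 / 1.045 = 4794 d

4790 days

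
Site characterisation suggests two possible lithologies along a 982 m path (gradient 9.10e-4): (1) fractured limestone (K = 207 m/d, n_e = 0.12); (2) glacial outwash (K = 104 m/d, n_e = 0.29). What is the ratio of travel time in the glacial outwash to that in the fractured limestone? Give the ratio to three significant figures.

4.81

Unit 1 (fractured limestone): v = 207×9.1e-4/0.12 = 1.570 m/d, t = 982/1.570 = 625.6 d
Unit 2 (glacial outwash): v = 104×9.1e-4/0.29 = 0.3263 m/d, t = 982/0.3263 = 3009 d
t(glacial outwash) / t(fractured limestone) = 3009/625.6 = 4.81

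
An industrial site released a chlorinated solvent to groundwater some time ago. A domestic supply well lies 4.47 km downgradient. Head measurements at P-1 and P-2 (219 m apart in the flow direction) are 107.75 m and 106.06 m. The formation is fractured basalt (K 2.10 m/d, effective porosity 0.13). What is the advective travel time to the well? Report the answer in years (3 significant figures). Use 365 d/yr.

Hydraulic gradient i = (107.75 − 106.06) / 219 = 1.69 / 219 = 0.007717
Specific discharge q = 2.10 × 0.007717 = 0.01621 m/d
Average linear velocity = 0.01621 / 0.13 = 0.1247 m/d
L = 4.47 km = 4470 m
t = L / v = 4470 / 0.1247 = 35860 d
   = 35860 / 365 = 98.2 yr

98.2 years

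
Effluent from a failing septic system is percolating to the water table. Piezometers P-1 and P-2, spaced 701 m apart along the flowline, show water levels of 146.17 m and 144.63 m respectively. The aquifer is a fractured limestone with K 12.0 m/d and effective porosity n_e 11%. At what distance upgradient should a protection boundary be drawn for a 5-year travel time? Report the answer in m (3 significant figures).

437 m

Hydraulic gradient i = (146.17 − 144.63) / 701 = 1.54 / 701 = 0.002197
Darcy flux q = K·i = 12.0 × 0.002197 = 0.02636 m/d
v = Ki/n = 12.0·0.002197/0.11 = 0.2397 m/d
T = 5 yr × 365 = 1825 d
L = v × T = 0.2397 × 1825 = 437.4 m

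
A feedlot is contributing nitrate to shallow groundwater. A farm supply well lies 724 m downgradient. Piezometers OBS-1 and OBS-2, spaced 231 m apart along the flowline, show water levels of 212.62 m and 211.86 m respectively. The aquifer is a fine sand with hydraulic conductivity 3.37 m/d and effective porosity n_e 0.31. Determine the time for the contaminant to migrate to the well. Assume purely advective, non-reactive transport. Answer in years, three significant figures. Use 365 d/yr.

Hydraulic gradient i = (212.62 − 211.86) / 231 = 0.76 / 231 = 0.003290
q = Ki = 3.37 × 0.003290 = 0.01109 m/d
v_s = q/n_e = 0.01109/0.31 = 0.03577 m/d
t = L / v = 724 / 0.03577 = 20240 d
   = 20240 / 365 = 55.5 yr

55.5 years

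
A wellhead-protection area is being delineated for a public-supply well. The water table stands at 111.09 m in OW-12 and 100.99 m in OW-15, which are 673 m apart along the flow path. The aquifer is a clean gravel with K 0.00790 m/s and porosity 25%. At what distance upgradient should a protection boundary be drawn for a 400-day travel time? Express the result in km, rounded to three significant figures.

16.4 km

Hydraulic gradient i = (111.09 − 100.99) / 673 = 10.10 / 673 = 0.01501
K = 0.00790 m/s × 86400 s/d = 682.6 m/d
q = Ki = 682.6 × 0.01501 = 10.24 m/d
Seepage velocity v = q / n = 10.24 / 0.25 = 40.97 m/d
L = v × T = 40.97 × 400 = 16390 m
   = 16.4 km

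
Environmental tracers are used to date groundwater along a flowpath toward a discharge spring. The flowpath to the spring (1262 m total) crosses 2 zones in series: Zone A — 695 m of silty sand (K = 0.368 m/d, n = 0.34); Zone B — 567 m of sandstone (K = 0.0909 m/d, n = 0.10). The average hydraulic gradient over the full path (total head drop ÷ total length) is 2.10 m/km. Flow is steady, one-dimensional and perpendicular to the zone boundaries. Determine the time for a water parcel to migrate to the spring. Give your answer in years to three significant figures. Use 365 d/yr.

2460 years

For zones in series the flux q is common to all zones; the equivalent conductivity is the harmonic (thickness-weighted) mean, K_eq = L_total / Σ(L_j/K_j).
Σ(L/K) = 695/0.368 + 567/0.0909 = 1889 + 6238 = 8126 d
K_eq = L_total / Σ(L/K) = 1262 / 8126 = 0.1553 m/d
q = K_eq · i = 0.1553 × 0.0021 = 3.261e-4 m/d (same in every zone)
Zone A: v = q/n = 3.261e-4/0.34 = 9.592e-4 m/d → t_A = 695/9.592e-4 = 724600 d
Zone B: v = q/n = 3.261e-4/0.10 = 0.003261 m/d → t_B = 567/0.003261 = 173900 d
Total t = 724600 + 173900 = 898400 d
   = 898400 / 365 = 2460 yr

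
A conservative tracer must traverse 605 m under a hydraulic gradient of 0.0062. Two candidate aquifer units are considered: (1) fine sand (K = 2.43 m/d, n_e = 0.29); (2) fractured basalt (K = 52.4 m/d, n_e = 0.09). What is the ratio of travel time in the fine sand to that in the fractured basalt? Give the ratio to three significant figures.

69.5

Unit 1 (fine sand): v = 2.43×0.0062/0.29 = 0.05195 m/d, t = 605/0.05195 = 11650 d
Unit 2 (fractured basalt): v = 52.4×0.0062/0.09 = 3.610 m/d, t = 605/3.610 = 167.6 d
t(fine sand) / t(fractured basalt) = 11650/167.6 = 69.5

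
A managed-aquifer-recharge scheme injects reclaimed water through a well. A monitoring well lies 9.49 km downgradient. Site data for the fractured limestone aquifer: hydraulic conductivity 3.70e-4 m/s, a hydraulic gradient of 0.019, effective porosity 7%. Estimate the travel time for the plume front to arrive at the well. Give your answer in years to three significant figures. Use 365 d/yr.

K = 3.70e-4 m/s × 86400 s/d = 31.97 m/d
Specific discharge q = 31.97 × 0.019 = 0.6074 m/d
Seepage velocity v = q / n = 0.6074 / 0.07 = 8.677 m/d
L = 9.49 km = 9490 m
t = L / v = 9490 / 8.677 = 1094 d
   = 1094 / 365 = 3.00 yr

3.00 years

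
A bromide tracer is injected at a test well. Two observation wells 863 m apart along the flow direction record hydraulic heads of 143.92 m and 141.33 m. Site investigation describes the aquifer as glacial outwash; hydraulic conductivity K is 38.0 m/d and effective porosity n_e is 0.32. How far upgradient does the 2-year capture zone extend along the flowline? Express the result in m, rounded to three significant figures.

260 m

Hydraulic gradient i = (143.92 − 141.33) / 863 = 2.59 / 863 = 0.003001
q = Ki = 38.0 × 0.003001 = 0.1140 m/d
v = Ki/n = 38.0·0.003001/0.32 = 0.3564 m/d
T = 2 yr × 365 = 730 d
L = v × T = 0.3564 × 730 = 260.2 m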